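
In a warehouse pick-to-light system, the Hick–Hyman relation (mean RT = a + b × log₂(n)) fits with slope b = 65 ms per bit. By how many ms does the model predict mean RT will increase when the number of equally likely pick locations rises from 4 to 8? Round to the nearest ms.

Only the slope matters, since a is common to both: ΔRT = b·log₂(n₂/n₁).
log₂(8) − log₂(4) = log₂(8/4) = log₂(2) = 1.
ΔRT = 65 × 1.0000 = 65.000 ms.

65 ms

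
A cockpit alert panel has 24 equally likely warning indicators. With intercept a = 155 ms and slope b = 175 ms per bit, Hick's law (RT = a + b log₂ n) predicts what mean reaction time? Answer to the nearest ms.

log₂(24) = 4.5850 bits, so RT = 155 + 175 × 4.5850 ≈ 957.368 ms.

957 ms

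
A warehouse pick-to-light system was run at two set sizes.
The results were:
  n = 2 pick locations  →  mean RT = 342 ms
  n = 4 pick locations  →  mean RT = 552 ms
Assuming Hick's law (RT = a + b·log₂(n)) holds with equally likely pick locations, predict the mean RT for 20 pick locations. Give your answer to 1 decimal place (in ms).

1039.6 ms

Fit slope and intercept:
  b = (552 − 342) / (log₂ 4 − log₂ 2) = 210 / (2 − 1) = 210.000 ms/bit
  a = 342 − 210.000 × 1 = 132.000 ms
Then RT(20) = 132.000 + 210.000 × log₂ 20 = 132.000 + 210.000 × 4.3219 ≈ 1039.605 ms.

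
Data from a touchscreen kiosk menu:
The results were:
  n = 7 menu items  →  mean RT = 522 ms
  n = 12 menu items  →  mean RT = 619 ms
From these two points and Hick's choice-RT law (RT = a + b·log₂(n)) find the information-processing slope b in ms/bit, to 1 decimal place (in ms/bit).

b = (RT₂ − RT₁)/(log₂ n₂ − log₂ n₁) = (619 − 522)/(3.5850 − 2.8074) = 124.742 ms/bit.

124.7 ms/bit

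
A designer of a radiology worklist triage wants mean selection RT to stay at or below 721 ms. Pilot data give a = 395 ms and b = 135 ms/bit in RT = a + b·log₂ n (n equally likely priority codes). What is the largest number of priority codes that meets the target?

5

135·log₂ n ≤ 721 − 395 = 326, giving log₂ n ≤ 2.4148 and n ≤ 5.333. The largest whole number is 5.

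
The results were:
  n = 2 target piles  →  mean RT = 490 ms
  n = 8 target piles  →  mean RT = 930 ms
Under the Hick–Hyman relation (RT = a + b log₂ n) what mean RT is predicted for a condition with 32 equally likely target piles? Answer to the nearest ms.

RT is linear in log₂ n, so two points fix the line:
  b = (930 − 490) / (log₂ 8 − log₂ 2) = 440 / (3 − 1) = 220 ms/bit
  a = 490 − 220 × 1 = 270 ms
Then RT(32) = 270 + 220 × log₂ 32 = 270 + 220 × 5 ≈ 1370.000 ms.

1370 ms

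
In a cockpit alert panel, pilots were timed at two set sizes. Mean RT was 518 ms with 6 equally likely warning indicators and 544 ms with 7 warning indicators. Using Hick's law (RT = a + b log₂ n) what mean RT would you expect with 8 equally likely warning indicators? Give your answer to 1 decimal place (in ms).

RT is linear in log₂ n, so two points fix the line:
  b = (544 − 518) / (log₂ 7 − log₂ 6) = 26 / (2.8074 − 2.5850) = 116.910 ms/bit
  a = 518 − 116.910 × 2.5850 = 215.791 ms
Then RT(8) = 215.791 + 116.910 × log₂ 8 = 215.791 + 116.910 × 3 ≈ 566.522 ms.

566.5 ms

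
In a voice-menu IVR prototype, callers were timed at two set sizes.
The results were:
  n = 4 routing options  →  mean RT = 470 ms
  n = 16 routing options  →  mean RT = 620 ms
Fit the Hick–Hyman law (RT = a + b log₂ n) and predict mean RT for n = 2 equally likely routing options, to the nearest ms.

395 ms

Solve the two-equation system in a and b:
  b = (620 − 470) / (log₂ 16 − log₂ 4) = 150 / (4 − 2) = 75 ms/bit
  a = 470 − 75 × 2 = 320 ms
Then RT(2) = 320 + 75 × log₂ 2 = 320 + 75 × 1 ≈ 395.000 ms.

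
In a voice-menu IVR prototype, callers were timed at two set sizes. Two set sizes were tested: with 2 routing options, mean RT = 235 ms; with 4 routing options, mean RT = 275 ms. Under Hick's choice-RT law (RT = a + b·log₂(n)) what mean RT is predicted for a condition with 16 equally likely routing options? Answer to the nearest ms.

Solve the two-equation system in a and b:
  b = (275 − 235) / (log₂ 4 − log₂ 2) = 40 / (2 − 1) = 40 ms/bit
  a = 235 − 40 × 1 = 195 ms
Then RT(16) = 195 + 40 × log₂ 16 = 195 + 40 × 4 ≈ 355.000 ms.

355 ms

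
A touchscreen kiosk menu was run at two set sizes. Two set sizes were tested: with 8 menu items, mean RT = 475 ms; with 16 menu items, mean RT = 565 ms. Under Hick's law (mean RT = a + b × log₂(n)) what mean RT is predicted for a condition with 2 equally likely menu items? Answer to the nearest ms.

RT is linear in log₂ n, so two points fix the line:
  b = (565 − 475) / (log₂ 16 − log₂ 8) = 90 / (4 − 3) = 90 ms/bit
  a = 475 − 90 × 3 = 205 ms
Then RT(2) = 205 + 90 × log₂ 2 = 205 + 90 × 1 ≈ 295.000 ms.

295 ms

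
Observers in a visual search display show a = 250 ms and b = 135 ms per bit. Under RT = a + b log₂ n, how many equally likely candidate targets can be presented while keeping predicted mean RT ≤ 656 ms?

Information budget: (656 − 250)/135 = 3.0074 bits, so n ≤ 2^3.0074 = 8.041 → at most 8.

8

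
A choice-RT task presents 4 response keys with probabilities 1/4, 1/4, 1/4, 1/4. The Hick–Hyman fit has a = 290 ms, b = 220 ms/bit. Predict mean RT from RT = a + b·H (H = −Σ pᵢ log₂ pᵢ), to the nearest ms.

Each term −pᵢ log₂ pᵢ: 0.25·2 + 0.25·2 + 0.25·2 + 0.25·2; summed, H = 2.000 bits.
Mean RT = a + bH = 290 + 220·2.000 = 730.00 ms.

730 ms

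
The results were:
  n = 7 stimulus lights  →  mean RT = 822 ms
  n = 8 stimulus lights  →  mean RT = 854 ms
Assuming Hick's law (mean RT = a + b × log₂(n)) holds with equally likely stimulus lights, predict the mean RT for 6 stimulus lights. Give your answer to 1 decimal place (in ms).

785.1 ms

With log₂ n on the abscissa the relation is linear; from the two conditions:
  b = (854 − 822) / (log₂ 8 − log₂ 7) = 32 / (3 − 2.8074) = 166.109 ms/bit
  a = 822 − 166.109 × 2.8074 = 355.674 ms
Then RT(6) = 355.674 + 166.109 × log₂ 6 = 355.674 + 166.109 × 2.5850 ≈ 785.059 ms.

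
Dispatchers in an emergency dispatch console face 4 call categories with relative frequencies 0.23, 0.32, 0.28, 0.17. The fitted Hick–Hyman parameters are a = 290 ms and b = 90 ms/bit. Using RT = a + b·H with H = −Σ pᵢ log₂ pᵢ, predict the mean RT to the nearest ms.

H = 0.23·log₂(1/0.23) + 0.32·log₂(1/0.32) + 0.28·log₂(1/0.28) + 0.17·log₂(1/0.17) = 1.9625 bits.
RT = 290 + 90 × 1.9625 = 466.63 ms.

467 ms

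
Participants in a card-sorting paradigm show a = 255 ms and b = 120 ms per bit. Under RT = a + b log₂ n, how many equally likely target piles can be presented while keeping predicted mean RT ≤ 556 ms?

5

120·log₂ n ≤ 556 − 255 = 301, giving log₂ n ≤ 2.5083 and n ≤ 5.690. The largest whole number is 5.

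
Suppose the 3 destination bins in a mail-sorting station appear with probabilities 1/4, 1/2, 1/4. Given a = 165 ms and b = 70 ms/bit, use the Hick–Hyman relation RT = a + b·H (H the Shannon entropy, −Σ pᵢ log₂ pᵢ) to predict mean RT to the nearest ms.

Each term −pᵢ log₂ pᵢ: 0.25·2 + 0.5·1 + 0.25·2; summed, H = 1.500 bits.
Mean RT = a + bH = 165 + 70·1.500 = 270.00 ms.

270 ms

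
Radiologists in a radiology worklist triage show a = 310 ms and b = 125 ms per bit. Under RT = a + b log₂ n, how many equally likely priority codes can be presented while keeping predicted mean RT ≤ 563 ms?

Set 310 + 125·log₂ n ≤ 563 → log₂ n ≤ (563 − 310)/125 = 2.0240.
So n ≤ 2^2.0240 = 4.067; the largest integer n is 4.

4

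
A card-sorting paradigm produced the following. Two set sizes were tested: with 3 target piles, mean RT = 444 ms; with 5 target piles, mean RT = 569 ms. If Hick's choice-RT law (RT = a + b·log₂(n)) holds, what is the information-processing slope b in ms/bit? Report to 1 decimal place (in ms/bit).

The slope on a log₂ axis is (569 − 444) / (2.3219 − 1.5850) = 169.614 ms/bit.

169.6 ms/bit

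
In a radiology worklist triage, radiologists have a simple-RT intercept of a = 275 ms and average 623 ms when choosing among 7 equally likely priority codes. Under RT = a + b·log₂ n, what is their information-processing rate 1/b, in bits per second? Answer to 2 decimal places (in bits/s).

8.07 bits/s

Choice component = 623 − 275 = 348 ms over log₂(7) = 2.8074 bits.
b = 348 / 2.8074 = 123.960 ms/bit, so 1/b = 8.067 bits/s.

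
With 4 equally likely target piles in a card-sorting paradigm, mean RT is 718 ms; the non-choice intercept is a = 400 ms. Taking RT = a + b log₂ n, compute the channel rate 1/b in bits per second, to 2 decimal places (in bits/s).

Choice component = 718 − 400 = 318 ms over log₂(4) = 2 bits.
b = 318 / 2 = 159.000 ms/bit, so 1/b = 6.289 bits/s.

6.29 bits/s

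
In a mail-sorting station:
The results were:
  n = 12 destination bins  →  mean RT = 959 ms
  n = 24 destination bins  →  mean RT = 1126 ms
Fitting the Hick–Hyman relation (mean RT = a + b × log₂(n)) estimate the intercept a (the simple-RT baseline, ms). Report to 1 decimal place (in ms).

360.3 ms

The slope on a log₂ axis is (1126 − 959) / (4.5850 − 3.5850) = 167.000 ms/bit.
a = RT₁ − b·log₂ n₁ = 959 − 167.000 × 3.5850 = 360.311 ms.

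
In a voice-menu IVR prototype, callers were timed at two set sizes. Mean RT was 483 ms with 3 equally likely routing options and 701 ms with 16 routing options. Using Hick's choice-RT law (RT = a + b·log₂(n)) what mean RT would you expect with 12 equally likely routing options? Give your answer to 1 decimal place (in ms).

RT is linear in log₂ n, so two points fix the line:
  b = (701 − 483) / (log₂ 16 − log₂ 3) = 218 / (4 − 1.5850) = 90.268 ms/bit
  a = 483 − 90.268 × 1.5850 = 339.929 ms
Then RT(12) = 339.929 + 90.268 × log₂ 12 = 339.929 + 90.268 × 3.5850 ≈ 663.535 ms.

663.5 ms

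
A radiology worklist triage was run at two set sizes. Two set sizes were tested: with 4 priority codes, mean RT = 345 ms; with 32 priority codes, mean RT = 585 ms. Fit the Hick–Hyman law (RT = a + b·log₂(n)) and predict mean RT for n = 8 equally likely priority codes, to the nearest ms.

425 ms

Fit slope and intercept:
  b = (585 − 345) / (log₂ 32 − log₂ 4) = 240 / (5 − 2) = 80 ms/bit
  a = 345 − 80 × 2 = 185 ms
Then RT(8) = 185 + 80 × log₂ 8 = 185 + 80 × 3 ≈ 425.000 ms.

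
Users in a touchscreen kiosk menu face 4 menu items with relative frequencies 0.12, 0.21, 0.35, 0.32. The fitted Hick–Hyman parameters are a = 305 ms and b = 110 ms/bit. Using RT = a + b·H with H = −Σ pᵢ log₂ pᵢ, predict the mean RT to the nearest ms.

514 ms

Entropy contributions −pᵢ log₂ pᵢ: 0.3671, 0.4728, 0.5301, 0.5260; sum H = 1.8960 bits.
RT = a + bH = 305 + 110·1.8960 = 513.56 ms.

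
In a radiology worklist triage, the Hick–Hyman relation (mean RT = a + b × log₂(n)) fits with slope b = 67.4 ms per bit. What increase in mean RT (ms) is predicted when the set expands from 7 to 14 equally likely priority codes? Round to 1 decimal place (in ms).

67.4 ms

ΔRT = (a + b log₂ n₂) − (a + b log₂ n₁) = b·(log₂ n₂ − log₂ n₁).
log₂(14) − log₂(7) = log₂(14/7) = log₂(2) = 1.
ΔRT = 67.4 × 1.0000 = 67.400 ms.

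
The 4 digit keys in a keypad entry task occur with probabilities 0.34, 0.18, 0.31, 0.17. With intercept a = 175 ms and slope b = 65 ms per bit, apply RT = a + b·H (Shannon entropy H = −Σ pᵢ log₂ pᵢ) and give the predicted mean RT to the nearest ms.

Entropy contributions −pᵢ log₂ pᵢ: 0.5292, 0.4453, 0.5238, 0.4346; sum H = 1.9329 bits.
RT = a + bH = 175 + 65·1.9329 = 300.64 ms.

301 ms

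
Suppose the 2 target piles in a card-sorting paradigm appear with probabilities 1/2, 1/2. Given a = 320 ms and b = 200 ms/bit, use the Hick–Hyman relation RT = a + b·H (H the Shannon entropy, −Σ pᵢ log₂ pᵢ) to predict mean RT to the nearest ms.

Each term −pᵢ log₂ pᵢ: 0.5·1 + 0.5·1; summed, H = 1.000 bits.
Mean RT = a + bH = 320 + 200·1.000 = 520.00 ms.

520 ms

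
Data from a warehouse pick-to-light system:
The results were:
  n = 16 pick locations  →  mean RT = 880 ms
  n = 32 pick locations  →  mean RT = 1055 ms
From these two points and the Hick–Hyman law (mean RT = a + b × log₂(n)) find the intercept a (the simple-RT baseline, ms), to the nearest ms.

The slope on a log₂ axis is (1055 − 880) / (5 − 4) = 175 ms/bit.
Intercept: a = 880 − 175·log₂(16) = 180.000 ms.

180 ms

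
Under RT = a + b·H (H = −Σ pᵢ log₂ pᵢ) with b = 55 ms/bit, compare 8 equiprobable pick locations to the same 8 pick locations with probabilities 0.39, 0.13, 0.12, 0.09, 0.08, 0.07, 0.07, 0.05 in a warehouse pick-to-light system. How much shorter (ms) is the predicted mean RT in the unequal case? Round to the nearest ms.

20 ms

The RT saving is b·ΔH. Equiprobable H₀ = log₂(8) = 3.0000 bits; with the given probabilities H = 2.6369 bits.
b·(H₀ − H) = 55 × (3.0000 − 2.6369) = 19.97 ms.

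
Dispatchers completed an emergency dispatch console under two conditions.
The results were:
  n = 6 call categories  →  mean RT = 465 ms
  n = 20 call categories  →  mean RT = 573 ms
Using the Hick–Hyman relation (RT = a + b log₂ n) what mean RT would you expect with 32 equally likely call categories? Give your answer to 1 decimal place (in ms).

615.2 ms

Fit slope and intercept:
  b = (573 − 465) / (log₂ 20 − log₂ 6) = 108 / (4.3219 − 2.5850) = 62.177 ms/bit
  a = 465 − 62.177 × 2.5850 = 304.274 ms
Then RT(32) = 304.274 + 62.177 × log₂ 32 = 304.274 + 62.177 × 5 ≈ 615.161 ms.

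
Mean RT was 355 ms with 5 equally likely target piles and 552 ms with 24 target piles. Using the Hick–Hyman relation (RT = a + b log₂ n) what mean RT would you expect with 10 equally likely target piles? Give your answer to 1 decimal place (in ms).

442.1 ms

Fit slope and intercept:
  b = (552 − 355) / (log₂ 24 − log₂ 5) = 197 / (4.5850 − 2.3219) = 87.051 ms/bit
  a = 355 − 87.051 × 2.3219 = 152.873 ms
Then RT(10) = 152.873 + 87.051 × log₂ 10 = 152.873 + 87.051 × 3.3219 ≈ 442.051 ms.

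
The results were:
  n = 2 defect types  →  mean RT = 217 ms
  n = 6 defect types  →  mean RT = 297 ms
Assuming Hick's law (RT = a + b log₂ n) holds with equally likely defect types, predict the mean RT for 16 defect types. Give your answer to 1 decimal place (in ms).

368.4 ms

Solve the two-equation system in a and b:
  b = (297 − 217) / (log₂ 6 − log₂ 2) = 80 / (2.5850 − 1) = 50.474 ms/bit
  a = 217 − 50.474 × 1 = 166.526 ms
Then RT(16) = 166.526 + 50.474 × log₂ 16 = 166.526 + 50.474 × 4 ≈ 368.423 ms.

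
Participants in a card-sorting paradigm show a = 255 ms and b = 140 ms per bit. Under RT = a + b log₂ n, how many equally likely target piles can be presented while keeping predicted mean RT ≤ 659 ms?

Information budget: (659 − 255)/140 = 2.8857 bits, so n ≤ 2^2.8857 = 7.391 → at most 7.

7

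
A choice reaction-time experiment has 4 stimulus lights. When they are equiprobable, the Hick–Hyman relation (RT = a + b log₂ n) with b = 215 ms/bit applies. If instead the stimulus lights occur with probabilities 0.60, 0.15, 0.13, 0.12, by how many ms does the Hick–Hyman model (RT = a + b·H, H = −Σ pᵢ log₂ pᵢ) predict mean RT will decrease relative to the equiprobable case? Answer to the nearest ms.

85 ms

Equiprobable entropy H₀ = log₂ 4 = 2.0000 bits.
Skewed entropy H = −Σ pᵢ log₂ pᵢ = 1.6024 bits.
ΔRT = b·(H₀ − H) = 215 × 0.3976 = 85.48 ms.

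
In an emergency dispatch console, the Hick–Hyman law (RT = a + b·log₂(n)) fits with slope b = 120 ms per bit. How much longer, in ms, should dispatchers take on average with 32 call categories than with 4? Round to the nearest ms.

The intercept a cancels: ΔRT = b·(log₂ n₂ − log₂ n₁) = b·log₂(n₂/n₁).
log₂(32) − log₂(4) = log₂(32/4) = log₂(8) = 3.
ΔRT = 120 × 3.0000 = 360.000 ms.

360 ms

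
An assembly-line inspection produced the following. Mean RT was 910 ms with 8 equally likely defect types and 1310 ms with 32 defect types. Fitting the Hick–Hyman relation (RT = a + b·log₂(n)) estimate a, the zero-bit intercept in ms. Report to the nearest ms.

The slope on a log₂ axis is (1310 − 910) / (5 − 3) = 200 ms/bit.
Intercept: a = 910 − 200·log₂(8) = 310.000 ms.

310 ms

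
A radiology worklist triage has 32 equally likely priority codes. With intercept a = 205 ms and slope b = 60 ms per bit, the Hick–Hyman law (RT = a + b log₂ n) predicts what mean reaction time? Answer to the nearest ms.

505 ms

log₂(32) = 5 bits, so RT = 205 + 60 × 5 ≈ 505.000 ms.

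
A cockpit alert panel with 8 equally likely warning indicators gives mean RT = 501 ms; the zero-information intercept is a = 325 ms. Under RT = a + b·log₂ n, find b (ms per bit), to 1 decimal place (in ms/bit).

b = (501 − 325) / log₂(8) = 176 / 3 = 58.667 ms/bit.

58.7 ms/bit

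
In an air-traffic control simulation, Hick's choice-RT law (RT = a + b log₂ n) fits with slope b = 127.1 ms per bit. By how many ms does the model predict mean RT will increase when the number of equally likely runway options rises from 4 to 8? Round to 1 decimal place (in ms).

127.1 ms

Only the slope matters, since a is common to both: ΔRT = b·log₂(n₂/n₁).
log₂(8) − log₂(4) = log₂(8/4) = log₂(2) = 1.
ΔRT = 127.1 × 1.0000 = 127.100 ms.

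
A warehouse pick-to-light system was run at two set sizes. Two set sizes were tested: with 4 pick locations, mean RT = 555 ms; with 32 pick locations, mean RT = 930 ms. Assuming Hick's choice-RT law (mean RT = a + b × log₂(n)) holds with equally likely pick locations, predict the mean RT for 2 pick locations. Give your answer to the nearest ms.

430 ms

Solve the two-equation system in a and b:
  b = (930 − 555) / (log₂ 32 − log₂ 4) = 375 / (5 − 2) = 125 ms/bit
  a = 555 − 125 × 2 = 305 ms
Then RT(2) = 305 + 125 × log₂ 2 = 305 + 125 × 1 ≈ 430.000 ms.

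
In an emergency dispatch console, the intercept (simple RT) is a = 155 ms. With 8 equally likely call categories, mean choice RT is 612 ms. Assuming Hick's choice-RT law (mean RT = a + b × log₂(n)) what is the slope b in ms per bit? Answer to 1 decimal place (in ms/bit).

152.3 ms/bit

log₂(8) = 3 bits.
b = (RT − a)/log₂ n = (612 − 155) / 3 = 152.333 ms/bit.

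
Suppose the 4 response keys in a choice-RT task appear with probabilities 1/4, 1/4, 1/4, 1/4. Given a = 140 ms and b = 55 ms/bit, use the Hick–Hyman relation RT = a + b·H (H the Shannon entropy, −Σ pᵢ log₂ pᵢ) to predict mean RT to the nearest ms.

250 ms

Each term −pᵢ log₂ pᵢ: 0.25·2 + 0.25·2 + 0.25·2 + 0.25·2; summed, H = 2.000 bits.
Mean RT = a + bH = 140 + 55·2.000 = 250.00 ms.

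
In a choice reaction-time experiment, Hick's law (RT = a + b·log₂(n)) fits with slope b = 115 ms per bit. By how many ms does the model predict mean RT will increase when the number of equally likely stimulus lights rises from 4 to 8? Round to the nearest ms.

115 ms

Only the slope matters, since a is common to both: ΔRT = b·log₂(n₂/n₁).
log₂(8) − log₂(4) = log₂(8/4) = log₂(2) = 1.
ΔRT = 115 × 1.0000 = 115.000 ms.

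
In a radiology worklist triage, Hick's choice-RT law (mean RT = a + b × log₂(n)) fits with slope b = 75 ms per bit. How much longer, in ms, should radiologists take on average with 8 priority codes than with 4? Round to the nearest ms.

The intercept a cancels: ΔRT = b·(log₂ n₂ − log₂ n₁) = b·log₂(n₂/n₁).
log₂(8) − log₂(4) = log₂(8/4) = log₂(2) = 1.
ΔRT = 75 × 1.0000 = 75.000 ms.

75 ms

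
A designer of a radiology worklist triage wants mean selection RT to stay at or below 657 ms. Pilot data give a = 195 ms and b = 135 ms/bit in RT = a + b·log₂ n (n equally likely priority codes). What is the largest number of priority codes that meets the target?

Set 195 + 135·log₂ n ≤ 657 → log₂ n ≤ (657 − 195)/135 = 3.4222.
So n ≤ 2^3.4222 = 10.720; the largest integer n is 10.

10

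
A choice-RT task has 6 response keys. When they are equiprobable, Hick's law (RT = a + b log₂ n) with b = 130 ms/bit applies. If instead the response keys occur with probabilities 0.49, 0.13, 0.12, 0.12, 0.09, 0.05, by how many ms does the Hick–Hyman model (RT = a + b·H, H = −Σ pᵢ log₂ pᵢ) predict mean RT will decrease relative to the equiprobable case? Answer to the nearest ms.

Equiprobable entropy H₀ = log₂ 6 = 2.5850 bits.
Skewed entropy H = −Σ pᵢ log₂ pᵢ = 2.1498 bits.
ΔRT = b·(H₀ − H) = 130 × 0.4352 = 56.57 ms.

57 ms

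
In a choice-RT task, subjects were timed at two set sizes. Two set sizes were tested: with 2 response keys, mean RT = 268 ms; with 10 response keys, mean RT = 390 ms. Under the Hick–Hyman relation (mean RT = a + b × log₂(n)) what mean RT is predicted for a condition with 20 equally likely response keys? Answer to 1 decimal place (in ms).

RT is linear in log₂ n, so two points fix the line:
  b = (390 − 268) / (log₂ 10 − log₂ 2) = 122 / (3.3219 − 1) = 52.543 ms/bit
  a = 268 − 52.543 × 1 = 215.457 ms
Then RT(20) = 215.457 + 52.543 × log₂ 20 = 215.457 + 52.543 × 4.3219 ≈ 442.543 ms.

442.5 ms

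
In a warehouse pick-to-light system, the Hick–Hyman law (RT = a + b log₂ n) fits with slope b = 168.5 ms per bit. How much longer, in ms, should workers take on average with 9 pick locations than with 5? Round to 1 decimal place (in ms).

ΔRT = (a + b log₂ n₂) − (a + b log₂ n₁) = b·(log₂ n₂ − log₂ n₁).
log₂(9) − log₂(5) = 3.1699 − 2.3219 = 0.8480.
ΔRT = 168.5 × 0.8480 = 142.887 ms.

142.9 ms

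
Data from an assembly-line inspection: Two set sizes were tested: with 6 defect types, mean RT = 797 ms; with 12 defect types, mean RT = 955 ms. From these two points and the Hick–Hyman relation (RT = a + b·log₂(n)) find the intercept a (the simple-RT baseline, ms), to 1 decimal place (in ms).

b = (RT₂ − RT₁)/(log₂ n₂ − log₂ n₁) = (955 − 797)/(3.5850 − 2.5850) = 158.000 ms/bit.
a = RT₁ − b·log₂ n₁ = 797 − 158.000 × 2.5850 = 388.576 ms.

388.6 ms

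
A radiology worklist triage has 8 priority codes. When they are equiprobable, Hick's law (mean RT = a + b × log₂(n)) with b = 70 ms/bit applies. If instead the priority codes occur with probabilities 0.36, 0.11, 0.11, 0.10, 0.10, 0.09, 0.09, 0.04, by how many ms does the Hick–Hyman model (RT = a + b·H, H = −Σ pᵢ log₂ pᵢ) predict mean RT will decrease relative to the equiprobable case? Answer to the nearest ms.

21 ms

Equiprobable entropy H₀ = log₂ 8 = 3.0000 bits.
Skewed entropy H = −Σ pᵢ log₂ pᵢ = 2.7066 bits.
ΔRT = b·(H₀ − H) = 70 × 0.2934 = 20.54 ms.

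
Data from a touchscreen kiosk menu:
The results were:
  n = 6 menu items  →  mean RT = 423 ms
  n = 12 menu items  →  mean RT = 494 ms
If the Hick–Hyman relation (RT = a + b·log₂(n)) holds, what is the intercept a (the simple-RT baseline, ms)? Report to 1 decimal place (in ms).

The slope on a log₂ axis is (494 − 423) / (3.5850 − 2.5850) = 71.000 ms/bit.
Intercept: a = 423 − 71.000·log₂(6) = 239.468 ms.

239.5 ms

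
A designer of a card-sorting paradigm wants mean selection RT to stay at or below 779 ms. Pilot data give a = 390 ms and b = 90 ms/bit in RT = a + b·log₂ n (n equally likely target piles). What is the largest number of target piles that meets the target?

90·log₂ n ≤ 779 − 390 = 389, giving log₂ n ≤ 4.3222 and n ≤ 20.004. The largest whole number is 20.

20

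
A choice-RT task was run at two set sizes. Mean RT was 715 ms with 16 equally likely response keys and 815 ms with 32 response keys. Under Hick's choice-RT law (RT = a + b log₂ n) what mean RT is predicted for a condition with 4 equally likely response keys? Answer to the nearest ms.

RT is linear in log₂ n, so two points fix the line:
  b = (815 − 715) / (log₂ 32 − log₂ 16) = 100 / (5 − 4) = 100 ms/bit
  a = 715 − 100 × 4 = 315 ms
Then RT(4) = 315 + 100 × log₂ 4 = 315 + 100 × 2 ≈ 515.000 ms.

515 ms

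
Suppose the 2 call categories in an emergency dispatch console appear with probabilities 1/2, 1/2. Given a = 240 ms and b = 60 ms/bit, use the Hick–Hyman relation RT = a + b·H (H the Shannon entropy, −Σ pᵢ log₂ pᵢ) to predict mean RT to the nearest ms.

H = −Σ pᵢ log₂ pᵢ = 0.5·1 + 0.5·1 = 1.000 bits.
RT = 240 + 60 × 1.000 = 300.00 ms.

300 ms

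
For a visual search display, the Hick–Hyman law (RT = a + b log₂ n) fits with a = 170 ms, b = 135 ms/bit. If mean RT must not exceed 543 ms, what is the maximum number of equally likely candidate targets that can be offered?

6

135·log₂ n ≤ 543 − 170 = 373, giving log₂ n ≤ 2.7630 and n ≤ 6.788. The largest whole number is 6.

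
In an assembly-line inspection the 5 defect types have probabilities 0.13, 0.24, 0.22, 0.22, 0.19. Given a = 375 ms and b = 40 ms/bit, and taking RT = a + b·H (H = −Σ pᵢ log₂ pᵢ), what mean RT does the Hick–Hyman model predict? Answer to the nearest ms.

467 ms

H = 0.13·log₂(1/0.13) + 0.24·log₂(1/0.24) + 0.22·log₂(1/0.22) + 0.22·log₂(1/0.22) + 0.19·log₂(1/0.19) = 2.2932 bits.
RT = 375 + 40 × 2.2932 = 466.73 ms.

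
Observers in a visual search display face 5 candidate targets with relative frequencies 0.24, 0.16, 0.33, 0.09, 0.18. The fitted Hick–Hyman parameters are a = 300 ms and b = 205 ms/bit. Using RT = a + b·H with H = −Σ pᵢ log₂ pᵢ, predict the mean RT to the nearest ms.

752 ms

H = 0.24·log₂(1/0.24) + 0.16·log₂(1/0.16) + 0.33·log₂(1/0.33) + 0.09·log₂(1/0.09) + 0.18·log₂(1/0.18) = 2.2029 bits.
RT = 300 + 205 × 2.2029 = 751.60 ms.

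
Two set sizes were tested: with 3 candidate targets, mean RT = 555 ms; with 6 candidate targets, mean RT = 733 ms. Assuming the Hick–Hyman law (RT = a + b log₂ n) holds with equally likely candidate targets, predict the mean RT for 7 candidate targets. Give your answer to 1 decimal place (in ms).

772.6 ms

RT is linear in log₂ n, so two points fix the line:
  b = (733 − 555) / (log₂ 6 − log₂ 3) = 178 / (2.5850 − 1.5850) = 178.000 ms/bit
  a = 555 − 178.000 × 1.5850 = 272.877 ms
Then RT(7) = 272.877 + 178.000 × log₂ 7 = 272.877 + 178.000 × 2.8074 ≈ 772.586 ms.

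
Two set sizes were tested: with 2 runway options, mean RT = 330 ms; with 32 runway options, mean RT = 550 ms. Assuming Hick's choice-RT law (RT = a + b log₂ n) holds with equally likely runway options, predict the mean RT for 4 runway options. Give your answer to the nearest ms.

385 ms

RT is linear in log₂ n, so two points fix the line:
  b = (550 − 330) / (log₂ 32 − log₂ 2) = 220 / (5 − 1) = 55 ms/bit
  a = 330 − 55 × 1 = 275 ms
Then RT(4) = 275 + 55 × log₂ 4 = 275 + 55 × 2 ≈ 385.000 ms.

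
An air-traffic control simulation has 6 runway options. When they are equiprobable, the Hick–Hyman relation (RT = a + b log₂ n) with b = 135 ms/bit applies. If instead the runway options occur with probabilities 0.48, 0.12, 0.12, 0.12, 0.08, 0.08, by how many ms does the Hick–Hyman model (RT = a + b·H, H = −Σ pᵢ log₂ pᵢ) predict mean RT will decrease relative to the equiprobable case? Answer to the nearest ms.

53 ms

Equiprobable entropy H₀ = log₂ 6 = 2.5850 bits.
Skewed entropy H = −Σ pᵢ log₂ pᵢ = 2.1925 bits.
ΔRT = b·(H₀ − H) = 135 × 0.3925 = 52.98 ms.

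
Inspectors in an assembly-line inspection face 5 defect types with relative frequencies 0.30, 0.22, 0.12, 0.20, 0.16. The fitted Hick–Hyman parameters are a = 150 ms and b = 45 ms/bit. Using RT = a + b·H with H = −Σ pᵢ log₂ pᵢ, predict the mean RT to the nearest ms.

252 ms

Entropy contributions −pᵢ log₂ pᵢ: 0.5211, 0.4806, 0.3671, 0.4644, 0.4230; sum H = 2.2561 bits.
RT = a + bH = 150 + 45·2.2561 = 251.53 ms.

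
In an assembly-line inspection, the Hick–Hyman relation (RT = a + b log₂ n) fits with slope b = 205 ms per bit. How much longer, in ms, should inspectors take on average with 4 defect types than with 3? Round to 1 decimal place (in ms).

85.1 ms

Only the slope matters, since a is common to both: ΔRT = b·log₂(n₂/n₁).
log₂(4) − log₂(3) = 2 − 1.5850 = 0.4150.
ΔRT = 205 × 0.4150 = 85.083 ms.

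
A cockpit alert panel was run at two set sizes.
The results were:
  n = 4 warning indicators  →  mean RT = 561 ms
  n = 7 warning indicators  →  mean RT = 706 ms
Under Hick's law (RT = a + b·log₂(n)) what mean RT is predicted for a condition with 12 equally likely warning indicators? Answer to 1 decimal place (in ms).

845.7 ms

RT is linear in log₂ n, so two points fix the line:
  b = (706 − 561) / (log₂ 7 − log₂ 4) = 145 / (2.8074 − 2) = 179.599 ms/bit
  a = 561 − 179.599 × 2 = 201.802 ms
Then RT(12) = 201.802 + 179.599 × log₂ 12 = 201.802 + 179.599 × 3.5850 ≈ 845.657 ms.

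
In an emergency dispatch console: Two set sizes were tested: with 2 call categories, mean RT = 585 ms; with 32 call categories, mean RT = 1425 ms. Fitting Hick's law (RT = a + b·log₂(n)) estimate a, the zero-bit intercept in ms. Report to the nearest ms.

The slope on a log₂ axis is (1425 − 585) / (5 − 1) = 210 ms/bit.
Intercept: a = 585 − 210·log₂(2) = 375.000 ms.

375 ms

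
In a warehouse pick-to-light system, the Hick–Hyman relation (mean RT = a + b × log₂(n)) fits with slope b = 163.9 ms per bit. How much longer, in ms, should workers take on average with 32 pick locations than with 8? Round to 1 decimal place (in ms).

327.8 ms

Only the slope matters, since a is common to both: ΔRT = b·log₂(n₂/n₁).
log₂(32) − log₂(8) = log₂(32/8) = log₂(4) = 2.
ΔRT = 163.9 × 2.0000 = 327.800 ms.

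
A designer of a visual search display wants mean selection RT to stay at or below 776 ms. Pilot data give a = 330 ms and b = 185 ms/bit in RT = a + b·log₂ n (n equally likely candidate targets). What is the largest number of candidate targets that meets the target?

Set 330 + 185·log₂ n ≤ 776 → log₂ n ≤ (776 − 330)/185 = 2.4108.
So n ≤ 2^2.4108 = 5.318; the largest integer n is 5.

5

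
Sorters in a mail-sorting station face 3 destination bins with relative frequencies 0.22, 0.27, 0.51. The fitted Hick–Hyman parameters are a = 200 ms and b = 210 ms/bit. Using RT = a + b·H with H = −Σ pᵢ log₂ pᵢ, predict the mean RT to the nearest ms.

512 ms

Entropy contributions −pᵢ log₂ pᵢ: 0.4806, 0.5100, 0.4954; sum H = 1.4860 bits.
RT = a + bH = 200 + 210·1.4860 = 512.07 ms.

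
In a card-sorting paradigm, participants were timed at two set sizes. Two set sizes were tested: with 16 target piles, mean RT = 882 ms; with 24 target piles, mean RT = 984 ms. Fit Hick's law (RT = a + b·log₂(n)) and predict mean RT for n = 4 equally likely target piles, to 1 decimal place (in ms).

533.3 ms

Solve the two-equation system in a and b:
  b = (984 − 882) / (log₂ 24 − log₂ 16) = 102 / (4.5850 − 4) = 174.370 ms/bit
  a = 882 − 174.370 × 4 = 184.519 ms
Then RT(4) = 184.519 + 174.370 × log₂ 4 = 184.519 + 174.370 × 2 ≈ 533.260 ms.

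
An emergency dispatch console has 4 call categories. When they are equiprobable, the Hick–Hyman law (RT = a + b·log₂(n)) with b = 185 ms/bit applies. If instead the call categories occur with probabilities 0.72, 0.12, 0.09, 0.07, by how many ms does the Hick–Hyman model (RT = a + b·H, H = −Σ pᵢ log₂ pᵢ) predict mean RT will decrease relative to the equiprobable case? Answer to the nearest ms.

Equiprobable entropy H₀ = log₂ 4 = 2.0000 bits.
Skewed entropy H = −Σ pᵢ log₂ pᵢ = 1.2895 bits.
ΔRT = b·(H₀ − H) = 185 × 0.7105 = 131.44 ms.

131 ms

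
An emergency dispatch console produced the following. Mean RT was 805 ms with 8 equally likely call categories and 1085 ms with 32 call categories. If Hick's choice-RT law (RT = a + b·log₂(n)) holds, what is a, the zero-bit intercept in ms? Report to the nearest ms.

385 ms

Slope: b = (1085 − 805) / (log₂ 32 − log₂ 8) = 280/2.0000 = 140 ms/bit.
a = RT₁ − b·log₂ n₁ = 805 − 140 × 3 = 385.000 ms.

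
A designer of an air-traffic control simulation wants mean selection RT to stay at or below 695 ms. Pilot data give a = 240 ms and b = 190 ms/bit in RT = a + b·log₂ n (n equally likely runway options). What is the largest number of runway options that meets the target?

Information budget: (695 − 240)/190 = 2.3947 bits, so n ≤ 2^2.3947 = 5.259 → at most 5.

5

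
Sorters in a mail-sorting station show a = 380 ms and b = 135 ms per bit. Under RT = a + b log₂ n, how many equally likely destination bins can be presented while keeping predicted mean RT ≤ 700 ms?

5

Information budget: (700 − 380)/135 = 2.3704 bits, so n ≤ 2^2.3704 = 5.171 → at most 5.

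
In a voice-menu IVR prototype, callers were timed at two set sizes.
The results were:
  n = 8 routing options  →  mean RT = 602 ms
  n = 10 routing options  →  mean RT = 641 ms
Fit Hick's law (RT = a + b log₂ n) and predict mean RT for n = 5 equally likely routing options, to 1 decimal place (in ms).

519.9 ms

With log₂ n on the abscissa the relation is linear; from the two conditions:
  b = (641 − 602) / (log₂ 10 − log₂ 8) = 39 / (3.3219 − 3) = 121.145 ms/bit
  a = 602 − 121.145 × 3 = 238.565 ms
Then RT(5) = 238.565 + 121.145 × log₂ 5 = 238.565 + 121.145 × 2.3219 ≈ 519.855 ms.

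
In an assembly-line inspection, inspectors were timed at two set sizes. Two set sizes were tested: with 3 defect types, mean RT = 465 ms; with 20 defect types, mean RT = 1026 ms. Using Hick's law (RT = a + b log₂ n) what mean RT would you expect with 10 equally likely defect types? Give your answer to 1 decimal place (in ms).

Fit slope and intercept:
  b = (1026 − 465) / (log₂ 20 − log₂ 3) = 561 / (4.3219 − 1.5850) = 204.972 ms/bit
  a = 465 − 204.972 × 1.5850 = 140.128 ms
Then RT(10) = 140.128 + 204.972 × log₂ 10 = 140.128 + 204.972 × 3.3219 ≈ 821.028 ms.

821.0 ms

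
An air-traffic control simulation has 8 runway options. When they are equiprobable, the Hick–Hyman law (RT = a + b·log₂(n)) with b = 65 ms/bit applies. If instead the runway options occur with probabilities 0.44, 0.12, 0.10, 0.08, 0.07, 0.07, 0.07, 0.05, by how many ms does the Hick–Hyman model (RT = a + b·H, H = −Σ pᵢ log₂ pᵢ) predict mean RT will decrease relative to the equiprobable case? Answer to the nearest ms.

Equiprobable entropy H₀ = log₂ 8 = 3.0000 bits.
Skewed entropy H = −Σ pᵢ log₂ pᵢ = 2.5337 bits.
ΔRT = b·(H₀ − H) = 65 × 0.4663 = 30.31 ms.

30 ms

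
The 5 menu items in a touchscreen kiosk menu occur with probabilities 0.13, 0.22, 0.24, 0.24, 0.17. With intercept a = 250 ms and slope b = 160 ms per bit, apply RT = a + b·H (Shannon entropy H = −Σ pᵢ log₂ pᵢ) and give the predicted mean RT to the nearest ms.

616 ms

Entropy contributions −pᵢ log₂ pᵢ: 0.3826, 0.4806, 0.4941, 0.4941, 0.4346; sum H = 2.2861 bits.
RT = a + bH = 250 + 160·2.2861 = 615.77 ms.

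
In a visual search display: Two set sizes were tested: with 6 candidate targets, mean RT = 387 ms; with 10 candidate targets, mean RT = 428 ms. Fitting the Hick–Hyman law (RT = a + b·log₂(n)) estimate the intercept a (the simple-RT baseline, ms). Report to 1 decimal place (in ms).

243.2 ms

Slope: b = (428 − 387) / (log₂ 10 − log₂ 6) = 41/0.7370 = 55.634 ms/bit.
a = RT₁ − b·log₂ n₁ = 387 − 55.634 × 2.5850 = 243.189 ms.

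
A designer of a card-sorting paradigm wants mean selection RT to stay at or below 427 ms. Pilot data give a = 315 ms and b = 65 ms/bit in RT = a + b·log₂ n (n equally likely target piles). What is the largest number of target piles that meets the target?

3

Set 315 + 65·log₂ n ≤ 427 → log₂ n ≤ (427 − 315)/65 = 1.7231.
So n ≤ 2^1.7231 = 3.301; the largest integer n is 3.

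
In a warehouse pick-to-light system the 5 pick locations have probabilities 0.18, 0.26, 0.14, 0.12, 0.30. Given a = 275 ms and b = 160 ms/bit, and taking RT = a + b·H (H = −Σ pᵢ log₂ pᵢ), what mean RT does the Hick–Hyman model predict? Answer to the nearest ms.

Entropy contributions −pᵢ log₂ pᵢ: 0.4453, 0.5053, 0.3971, 0.3671, 0.5211; sum H = 2.2359 bits.
RT = a + bH = 275 + 160·2.2359 = 632.74 ms.

633 ms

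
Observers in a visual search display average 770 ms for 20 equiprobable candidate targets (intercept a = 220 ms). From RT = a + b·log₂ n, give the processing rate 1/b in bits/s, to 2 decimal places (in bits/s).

Choice component = 770 − 220 = 550 ms over log₂(20) = 4.3219 bits.
b = 550 / 4.3219 = 127.258 ms/bit, so 1/b = 7.858 bits/s.

7.86 bits/s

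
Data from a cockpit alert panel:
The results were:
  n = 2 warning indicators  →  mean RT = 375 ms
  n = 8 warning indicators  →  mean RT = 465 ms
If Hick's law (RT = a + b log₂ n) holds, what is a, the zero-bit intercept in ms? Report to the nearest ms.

Slope: b = (465 − 375) / (log₂ 8 − log₂ 2) = 90/2.0000 = 45 ms/bit.
Intercept: a = 375 − 45·log₂(2) = 330.000 ms.

330 ms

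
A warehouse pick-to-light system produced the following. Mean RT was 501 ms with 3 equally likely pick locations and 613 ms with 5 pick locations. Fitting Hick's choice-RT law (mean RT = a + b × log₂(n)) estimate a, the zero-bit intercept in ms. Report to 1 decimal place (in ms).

Slope: b = (613 − 501) / (log₂ 5 − log₂ 3) = 112/0.7370 = 151.975 ms/bit.
a = RT₁ − b·log₂ n₁ = 501 − 151.975 × 1.5850 = 260.126 ms.

260.1 ms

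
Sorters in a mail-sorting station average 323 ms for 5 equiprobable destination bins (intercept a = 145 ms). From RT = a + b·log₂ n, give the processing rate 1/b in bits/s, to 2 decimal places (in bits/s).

13.04 bits/s

b = (323 − 145)/log₂ 5 = 178/2.3219 = 76.660 ms per bit = 0.07666 s/bit; the reciprocal is 13.045 bits/s.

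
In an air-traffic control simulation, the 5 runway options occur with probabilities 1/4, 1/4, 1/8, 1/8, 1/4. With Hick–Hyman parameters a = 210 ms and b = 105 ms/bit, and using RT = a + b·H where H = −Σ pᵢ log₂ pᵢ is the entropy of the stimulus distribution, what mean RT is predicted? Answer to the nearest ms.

446 ms

H = −Σ pᵢ log₂ pᵢ = 0.25·2 + 0.25·2 + 0.125·3 + 0.125·3 + 0.25·2 = 2.250 bits.
RT = 210 + 105 × 2.250 = 446.25 ms.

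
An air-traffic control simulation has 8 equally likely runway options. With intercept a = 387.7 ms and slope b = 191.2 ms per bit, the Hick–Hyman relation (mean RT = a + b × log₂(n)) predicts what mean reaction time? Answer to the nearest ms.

961 ms

log₂(8) = 3 bits, so RT = 387.7 + 191.2 × 3 ≈ 961.300 ms.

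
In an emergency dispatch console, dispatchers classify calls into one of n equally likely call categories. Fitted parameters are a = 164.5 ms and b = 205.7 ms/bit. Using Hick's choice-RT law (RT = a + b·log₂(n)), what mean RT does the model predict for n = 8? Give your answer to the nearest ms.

log₂(8) = 3 bits, so RT = 164.5 + 205.7 × 3 ≈ 781.600 ms.

782 ms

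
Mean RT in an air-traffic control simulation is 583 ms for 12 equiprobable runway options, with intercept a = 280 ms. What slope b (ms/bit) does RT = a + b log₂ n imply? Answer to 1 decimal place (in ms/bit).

84.5 ms/bit

b = (583 − 280) / log₂(12) = 303 / 3.5850 = 84.520 ms/bit.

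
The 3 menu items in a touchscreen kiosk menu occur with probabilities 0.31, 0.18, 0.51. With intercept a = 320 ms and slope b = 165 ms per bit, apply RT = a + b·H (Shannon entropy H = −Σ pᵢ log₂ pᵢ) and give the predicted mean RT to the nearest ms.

562 ms

H = 0.31·log₂(1/0.31) + 0.18·log₂(1/0.18) + 0.51·log₂(1/0.51) = 1.4645 bits.
RT = 320 + 165 × 1.4645 = 561.65 ms.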